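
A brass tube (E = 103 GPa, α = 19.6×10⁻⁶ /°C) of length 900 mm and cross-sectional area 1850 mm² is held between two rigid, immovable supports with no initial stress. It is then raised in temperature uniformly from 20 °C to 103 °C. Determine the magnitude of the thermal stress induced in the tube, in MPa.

With length fixed, the mechanical strain must cancel the thermal strain αΔT = 19.6×10⁻⁶ × 83 = 1626.8×10⁻⁶.
σ = EαΔT = 103×10³ × 19.6×10⁻⁶ × 83 = 167.6 MPa (compressive; the tube is trying to expand).

σ ≈ 168 MPa (compressive)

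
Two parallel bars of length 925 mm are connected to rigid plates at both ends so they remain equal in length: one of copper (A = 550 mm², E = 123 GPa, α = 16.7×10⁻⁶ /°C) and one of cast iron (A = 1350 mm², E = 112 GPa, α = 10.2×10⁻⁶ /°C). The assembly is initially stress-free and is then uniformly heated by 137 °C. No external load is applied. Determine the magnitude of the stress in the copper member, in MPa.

Equilibrium of a rigid end plate with no external load gives equal and opposite internal forces ±P in the two members. Since α_{copper} > α_{cast iron}, heating drives the copper into compression and the cast iron into tension.
Equating the net (thermal + elastic) strains gives |α₁ − α₂|·ΔT = P·[1/(A₁E₁) + 1/(A₂E₂)].
|α₁ − α₂|·ΔT = 6.5×10⁻⁶ × 137 = 0.0008905.
1/(A₁E₁) + 1/(A₂E₂) = 1/(550×123×10³) + 1/(1350×112×10³) = 2.14×10⁻⁸ N⁻¹.
P = 0.0008905 / 2.14×10⁻⁸ = 41620 N = 41.62 kN.
σ_{copper} = P/A₁ = 41620/550 = 75.67 MPa, compressive.

σ ≈ 75.7 MPa (compressive)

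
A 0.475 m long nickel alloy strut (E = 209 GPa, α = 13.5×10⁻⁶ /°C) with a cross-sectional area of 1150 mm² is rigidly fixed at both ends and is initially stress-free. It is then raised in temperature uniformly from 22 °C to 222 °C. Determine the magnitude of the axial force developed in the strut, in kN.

P ≈ 649 kN (compressive)

With zero net strain, σ = E·αΔT = 209 GPa × 13.5×10⁻⁶ × 200 = 564.3 MPa.
Then P = σA = 564.3 × 1150 mm² = 648.9 kN, compressive.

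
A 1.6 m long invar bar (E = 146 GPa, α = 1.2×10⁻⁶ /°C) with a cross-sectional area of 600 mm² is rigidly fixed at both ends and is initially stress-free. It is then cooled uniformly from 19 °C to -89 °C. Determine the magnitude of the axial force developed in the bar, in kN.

Full restraint means ε = 0, so the stress is σ = EαΔT = 146×10³ × 1.2×10⁻⁶ × 108 = 18.92 MPa.
Then P = σA = 18.92 × 600 mm² = 11.35 kN, tensile.

P ≈ 11.4 kN (tensile)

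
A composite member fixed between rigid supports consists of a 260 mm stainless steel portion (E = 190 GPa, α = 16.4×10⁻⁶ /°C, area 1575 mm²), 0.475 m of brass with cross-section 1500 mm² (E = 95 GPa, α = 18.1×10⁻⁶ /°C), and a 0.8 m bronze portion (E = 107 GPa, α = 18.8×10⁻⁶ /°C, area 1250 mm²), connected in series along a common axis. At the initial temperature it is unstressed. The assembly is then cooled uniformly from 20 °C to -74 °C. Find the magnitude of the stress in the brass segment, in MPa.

With the walls removed the bar would change length by δ_free = Σ αᵢΔT Lᵢ = 16.4×10⁻⁶×94×260 + 18.1×10⁻⁶×94×475 + 18.8×10⁻⁶×94×800 = 2.623 mm.
The rigid supports impose zero overall length change; the single axial force P common to all segments must satisfy P Σ Lᵢ/(AᵢEᵢ) = δ_free.
Σ Lᵢ/(AᵢEᵢ) = 260/(1575×190×10³) + 475/(1500×95×10³) + 800/(1250×107×10³) = 1.018×10⁻⁵ mm/N.
Hence P = δ_free / Σ(L/AE) = 2.623/1.018×10⁻⁵ = 257.5 kN (tensile).
σ_{brass} = P / A = 257500 / 1500 = 171.7 MPa.

σ ≈ 172 MPa (tensile)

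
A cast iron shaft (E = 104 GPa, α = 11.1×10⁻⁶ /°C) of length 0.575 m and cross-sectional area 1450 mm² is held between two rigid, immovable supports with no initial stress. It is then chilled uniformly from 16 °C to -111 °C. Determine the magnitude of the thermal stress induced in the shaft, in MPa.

σ ≈ 147 MPa (tensile)

With length fixed, the mechanical strain must cancel the thermal strain αΔT = 11.1×10⁻⁶ × 127 = 1409.7×10⁻⁶.
σ = EαΔT = 104×10³ × 11.1×10⁻⁶ × 127 = 146.6 MPa (tensile; the shaft is trying to contract).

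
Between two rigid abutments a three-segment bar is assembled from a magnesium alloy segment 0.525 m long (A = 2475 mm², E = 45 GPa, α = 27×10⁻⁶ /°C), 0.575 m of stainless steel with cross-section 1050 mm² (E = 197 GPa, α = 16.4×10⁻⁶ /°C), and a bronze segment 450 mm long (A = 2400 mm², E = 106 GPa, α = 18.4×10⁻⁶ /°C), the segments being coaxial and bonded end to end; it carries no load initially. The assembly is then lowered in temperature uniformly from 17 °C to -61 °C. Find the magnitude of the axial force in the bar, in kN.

With the walls removed the bar would change length by δ_free = Σ αᵢΔT Lᵢ = 27×10⁻⁶×78×525 + 16.4×10⁻⁶×78×575 + 18.4×10⁻⁶×78×450 = 2.487 mm.
The walls prevent any net length change, so an axial force P (same in every segment) develops. Compatibility: P · Σ Lᵢ/(AᵢEᵢ) = δ_free.
The series flexibility is Σ Lᵢ/(AᵢEᵢ) = 525/(2475×45×10³) + 575/(1050×197×10³) + 450/(2400×106×10³) = 9.262×10⁻⁶ mm/N.
So P = 2.487 / 9.262×10⁻⁶ = 268.5 kN, tensile.

P ≈ 269 kN (tensile)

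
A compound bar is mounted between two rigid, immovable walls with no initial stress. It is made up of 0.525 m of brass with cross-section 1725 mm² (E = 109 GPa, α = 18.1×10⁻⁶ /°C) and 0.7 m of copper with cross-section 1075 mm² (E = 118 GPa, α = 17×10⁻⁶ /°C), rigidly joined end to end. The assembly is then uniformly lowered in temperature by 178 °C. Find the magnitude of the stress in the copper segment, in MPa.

σ ≈ 426 MPa (tensile)

Free thermal contraction of the whole bar: Σ αᵢΔT Lᵢ = 18.1×10⁻⁶×178×525 + 17×10⁻⁶×178×700 = 3.81 mm.
Since the ends are fixed, an axial force P builds up, equal in every segment, with P · Σ Lᵢ/(AᵢEᵢ) = δ_free.
Σ Lᵢ/(AᵢEᵢ) = 525/(1725×109×10³) + 700/(1075×118×10³) = 8.311×10⁻⁶ mm/N.
So P = 3.81 / 8.311×10⁻⁶ = 458.4 kN, tensile.
σ_{copper} = P / A = 458400 / 1075 = 426.4 MPa.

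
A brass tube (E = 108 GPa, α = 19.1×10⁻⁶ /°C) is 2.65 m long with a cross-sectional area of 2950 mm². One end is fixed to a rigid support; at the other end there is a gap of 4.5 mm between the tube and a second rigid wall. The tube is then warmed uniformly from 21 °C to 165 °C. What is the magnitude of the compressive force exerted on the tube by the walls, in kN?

Free thermal elongation = αΔT L = 19.1×10⁻⁶ × 144 × 2650 = 7.289 mm.
After closing the 4.5 mm clearance, 7.289 − 4.5 = 2.789 mm of expansion remains to be suppressed by the wall.
Compatibility: PL/(AE) = 2.789 mm, so σ = P/A = E × (2.789/2650) = 113.6 MPa.
Force on the wall = σA = 113.6 × 2950 mm² = 335.3 kN.

P ≈ 335 kN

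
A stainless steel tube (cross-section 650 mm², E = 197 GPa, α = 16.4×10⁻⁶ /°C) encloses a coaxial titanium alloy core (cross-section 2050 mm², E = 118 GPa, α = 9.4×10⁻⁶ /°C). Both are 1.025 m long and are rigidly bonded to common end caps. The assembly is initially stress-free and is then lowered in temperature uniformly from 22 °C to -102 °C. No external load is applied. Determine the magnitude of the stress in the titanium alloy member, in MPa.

Both members must finish at the same length. With the larger α, the stainless steel tends to over-contract; the plates restrain it, putting the stainless steel in tension and the titanium alloy in compression. With no external load the two internal forces are equal and opposite, magnitude P.
Equating the net (thermal + elastic) strains gives |α₁ − α₂|·ΔT = P·[1/(A₁E₁) + 1/(A₂E₂)].
|α₁ − α₂|·ΔT = 7×10⁻⁶ × 124 = 0.000868.
1/(A₁E₁) + 1/(A₂E₂) = 1/(650×197×10³) + 1/(2050×118×10³) = 1.194×10⁻⁸ N⁻¹.
P = 0.000868 / 1.194×10⁻⁸ = 72680 N = 72.68 kN.
σ_{titanium alloy} = P/A₂ = 72680/2050 = 35.45 MPa, compressive.

σ ≈ 35.5 MPa (compressive)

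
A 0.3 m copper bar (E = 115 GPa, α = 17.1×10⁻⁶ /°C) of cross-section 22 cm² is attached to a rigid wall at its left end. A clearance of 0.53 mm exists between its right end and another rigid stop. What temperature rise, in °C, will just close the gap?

The gap closes when αΔT L = 0.53 mm, since the bar is still unstressed at that instant.
So ΔT = g/(αL) = 0.53/(17.1×10⁻⁶ × 300) = 103.3 °C.

ΔT ≈ 103 °C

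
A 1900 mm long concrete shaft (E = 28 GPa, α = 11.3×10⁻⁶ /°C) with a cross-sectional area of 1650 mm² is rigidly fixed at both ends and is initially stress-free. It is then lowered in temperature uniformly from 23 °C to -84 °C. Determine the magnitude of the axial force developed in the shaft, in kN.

The ends cannot move, so σ = EαΔT = 28×10³ × 11.3×10⁻⁶ × 107 = 33.85 MPa.
P = AEαΔT = 1650 × 28×10³ × 11.3×10⁻⁶ × 107 = 55.86 kN (tensile).

P ≈ 55.9 kN (tensile)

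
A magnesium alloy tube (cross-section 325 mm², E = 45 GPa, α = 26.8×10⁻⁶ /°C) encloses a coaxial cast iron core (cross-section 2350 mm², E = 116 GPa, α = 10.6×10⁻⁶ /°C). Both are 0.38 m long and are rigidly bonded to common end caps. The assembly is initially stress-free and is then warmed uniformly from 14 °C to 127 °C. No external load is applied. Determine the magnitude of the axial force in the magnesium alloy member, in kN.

P ≈ 25.4 kN (compressive in the magnesium alloy)

Equilibrium of a rigid end plate with no external load gives equal and opposite internal forces ±P in the two members. Since α_{magnesium alloy} > α_{cast iron}, heating drives the magnesium alloy into compression and the cast iron into tension.
Compatibility of the two members (thermal + elastic change equal): (α₁ − α₂)ΔT = P·[1/(A₁E₁) + 1/(A₂E₂)].
|α₁ − α₂|·ΔT = 16.2×10⁻⁶ × 113 = 0.001831.
1/(A₁E₁) + 1/(A₂E₂) = 1/(325×45×10³) + 1/(2350×116×10³) = 7.204×10⁻⁸ N⁻¹.
So P = 0.001831 / 7.204×10⁻⁸ = 25.41 kN.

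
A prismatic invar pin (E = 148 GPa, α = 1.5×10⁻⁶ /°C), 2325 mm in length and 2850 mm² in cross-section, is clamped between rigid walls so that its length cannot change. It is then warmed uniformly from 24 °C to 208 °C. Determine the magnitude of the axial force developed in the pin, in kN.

Full restraint means ε = 0, so the stress is σ = EαΔT = 148×10³ × 1.5×10⁻⁶ × 184 = 40.85 MPa.
Then P = σA = 40.85 × 2850 mm² = 116.4 kN, compressive.

P ≈ 116 kN (compressive)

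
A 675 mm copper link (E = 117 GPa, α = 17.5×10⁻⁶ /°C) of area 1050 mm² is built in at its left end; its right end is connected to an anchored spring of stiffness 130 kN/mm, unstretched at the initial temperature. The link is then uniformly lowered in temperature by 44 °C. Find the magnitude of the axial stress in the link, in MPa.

If the spring were absent the link would shorten by αΔT L = 17.5×10⁻⁶ × 44 × 675 = 0.5197 mm.
With a force P in the spring, the elastic change of the link is PL/(AE) and that of the spring is P/k; compatibility requires their sum to equal δ_free.
So P = δ_free / [L/(AE) + 1/k] = 0.5197 / [ 675/(1050×117×10³) + 1/(130×10³) ].
P = 0.5197 / 1.319×10⁻⁵ = 39410 N.
σ = P/A = 39410/1050 = 37.54 MPa.

σ ≈ 37.5 MPa (tensile)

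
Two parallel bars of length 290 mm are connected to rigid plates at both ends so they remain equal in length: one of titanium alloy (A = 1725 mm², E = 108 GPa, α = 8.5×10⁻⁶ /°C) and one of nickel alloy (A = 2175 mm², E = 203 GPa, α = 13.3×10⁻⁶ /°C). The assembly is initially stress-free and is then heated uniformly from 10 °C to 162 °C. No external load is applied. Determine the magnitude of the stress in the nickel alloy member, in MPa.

σ ≈ 43.9 MPa (compressive)

The nickel alloy has the larger α, so on heating it would change length more than the titanium alloy if both were free. The rigid plates force a common final length, so the nickel alloy is put into compression and the titanium alloy into tension, with equal and opposite forces P (no external load).
Compatibility of the two members (thermal + elastic change equal): (α₁ − α₂)ΔT = P·[1/(A₁E₁) + 1/(A₂E₂)].
|α₁ − α₂|·ΔT = 4.8×10⁻⁶ × 152 = 0.0007296.
1/(A₁E₁) + 1/(A₂E₂) = 1/(1725×108×10³) + 1/(2175×203×10³) = 7.633×10⁻⁹ N⁻¹.
P = 0.0007296 / 7.633×10⁻⁹ = 95590 N = 95.59 kN.
σ_{nickel alloy} = P/A₂ = 95590/2175 = 43.95 MPa, compressive.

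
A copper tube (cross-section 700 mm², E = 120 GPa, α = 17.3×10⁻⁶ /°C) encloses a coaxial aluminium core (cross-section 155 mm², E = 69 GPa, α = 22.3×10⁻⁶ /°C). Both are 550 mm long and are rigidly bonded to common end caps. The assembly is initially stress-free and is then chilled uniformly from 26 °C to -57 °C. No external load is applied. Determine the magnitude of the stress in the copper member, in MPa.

σ ≈ 5.62 MPa (compressive)

Both members must finish at the same length. With the larger α, the aluminium tends to over-contract; the plates restrain it, putting the aluminium in tension and the copper in compression. With no external load the two internal forces are equal and opposite, magnitude P.
Equating the net (thermal + elastic) strains gives |α₁ − α₂|·ΔT = P·[1/(A₁E₁) + 1/(A₂E₂)].
|α₁ − α₂|·ΔT = 5×10⁻⁶ × 83 = 0.000415.
1/(A₁E₁) + 1/(A₂E₂) = 1/(700×120×10³) + 1/(155×69×10³) = 1.054×10⁻⁷ N⁻¹.
So P = 0.000415 / 1.054×10⁻⁷ = 3.937 kN.
σ_{copper} = P/A₁ = 3937/700 = 5.624 MPa, compressive.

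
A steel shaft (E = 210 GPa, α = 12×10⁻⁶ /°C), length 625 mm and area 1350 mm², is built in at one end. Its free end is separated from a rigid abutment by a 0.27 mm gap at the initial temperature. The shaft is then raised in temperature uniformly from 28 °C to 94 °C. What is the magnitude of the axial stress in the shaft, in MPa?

σ ≈ 75.6 MPa (compressive)

Free thermal elongation = αΔT L = 12×10⁻⁶ × 66 × 625 = 0.495 mm.
The gap closes (δ_free > 0.27 mm) and the wall then resists a further 0.495 − 0.27 = 0.225 mm of expansion.
That suppressed elongation corresponds to σ = E·Δ/L = 210×10³ × 0.225/625 = 75.6 MPa.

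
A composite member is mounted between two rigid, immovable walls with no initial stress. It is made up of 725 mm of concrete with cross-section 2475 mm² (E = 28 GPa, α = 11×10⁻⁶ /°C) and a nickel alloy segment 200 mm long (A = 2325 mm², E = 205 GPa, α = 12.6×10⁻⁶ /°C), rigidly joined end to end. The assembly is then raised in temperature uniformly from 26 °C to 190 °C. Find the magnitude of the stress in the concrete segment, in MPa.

σ ≈ 63.9 MPa (compressive)

Free thermal expansion of the whole bar: Σ αᵢΔT Lᵢ = 11×10⁻⁶×164×725 + 12.6×10⁻⁶×164×200 = 1.721 mm.
The rigid supports impose zero overall length change; the single axial force P common to all segments must satisfy P Σ Lᵢ/(AᵢEᵢ) = δ_free.
Σ Lᵢ/(AᵢEᵢ) = 725/(2475×28×10³) + 200/(2325×205×10³) = 1.088×10⁻⁵ mm/N.
Hence P = δ_free / Σ(L/AE) = 1.721/1.088×10⁻⁵ = 158.2 kN (compressive).
σ_{concrete} = P / A = 158200 / 2475 = 63.91 MPa.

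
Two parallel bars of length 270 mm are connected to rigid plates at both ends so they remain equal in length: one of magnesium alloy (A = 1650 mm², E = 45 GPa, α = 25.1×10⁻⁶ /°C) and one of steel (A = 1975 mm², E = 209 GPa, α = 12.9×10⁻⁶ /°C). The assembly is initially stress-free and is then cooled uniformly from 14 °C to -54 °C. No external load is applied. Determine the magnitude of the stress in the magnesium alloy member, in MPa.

The magnesium alloy has the larger α, so on cooling it would change length more than the steel if both were free. The rigid plates force a common final length, so the magnesium alloy is put into tension and the steel into compression, with equal and opposite forces P (no external load).
Compatibility of the two members (thermal + elastic change equal): (α₁ − α₂)ΔT = P·[1/(A₁E₁) + 1/(A₂E₂)].
|α₁ − α₂|·ΔT = 12.2×10⁻⁶ × 68 = 0.0008296.
1/(A₁E₁) + 1/(A₂E₂) = 1/(1650×45×10³) + 1/(1975×209×10³) = 1.589×10⁻⁸ N⁻¹.
P = 0.0008296 / 1.589×10⁻⁸ = 52210 N = 52.21 kN.
σ_{magnesium alloy} = P/A₁ = 52210/1650 = 31.64 MPa, tensile.

σ ≈ 31.6 MPa (tensile)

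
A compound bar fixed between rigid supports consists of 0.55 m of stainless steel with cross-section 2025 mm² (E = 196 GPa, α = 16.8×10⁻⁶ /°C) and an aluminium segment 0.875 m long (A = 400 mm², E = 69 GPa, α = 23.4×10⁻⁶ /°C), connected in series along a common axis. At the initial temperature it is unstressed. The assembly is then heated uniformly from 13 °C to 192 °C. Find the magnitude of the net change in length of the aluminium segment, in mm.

If the supports were absent, the total length change would be Σ αᵢΔT Lᵢ = 16.8×10⁻⁶×179×550 + 23.4×10⁻⁶×179×875 = 5.319 mm.
The rigid supports impose zero overall length change; the single axial force P common to all segments must satisfy P Σ Lᵢ/(AᵢEᵢ) = δ_free.
The series flexibility is Σ Lᵢ/(AᵢEᵢ) = 550/(2025×196×10³) + 875/(400×69×10³) = 3.309×10⁻⁵ mm/N.
Hence P = δ_free / Σ(L/AE) = 5.319/3.309×10⁻⁵ = 160.7 kN (compressive).
For the aluminium segment, free thermal change = 23.4×10⁻⁶×179×875 = 3.665 mm and elastic change from P = 160700×875/(400×69×10³) = 5.096 mm; these oppose, so the net change is 1.43 mm (segment shortens).

|ΔL| ≈ 1.43 mm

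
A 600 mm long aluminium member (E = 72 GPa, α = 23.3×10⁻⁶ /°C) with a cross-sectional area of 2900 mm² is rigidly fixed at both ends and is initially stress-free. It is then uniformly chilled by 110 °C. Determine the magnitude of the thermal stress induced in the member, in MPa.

σ ≈ 185 MPa (tensile)

The supports are rigid, so the total axial strain is zero. The restrained thermal strain is ε = αΔT = 23.3×10⁻⁶ × 110 = 2563×10⁻⁶.
σ = EαΔT = 72×10³ × 23.3×10⁻⁶ × 110 = 184.5 MPa (tensile; the member is trying to contract).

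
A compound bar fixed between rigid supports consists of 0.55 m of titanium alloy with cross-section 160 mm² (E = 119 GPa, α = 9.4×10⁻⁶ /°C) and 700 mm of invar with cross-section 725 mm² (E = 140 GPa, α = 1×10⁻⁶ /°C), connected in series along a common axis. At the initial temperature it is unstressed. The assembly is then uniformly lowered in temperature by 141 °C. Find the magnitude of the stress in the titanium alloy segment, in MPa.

If the supports were absent, the total length change would be Σ αᵢΔT Lᵢ = 9.4×10⁻⁶×141×550 + 1×10⁻⁶×141×700 = 0.8277 mm.
The rigid supports impose zero overall length change; the single axial force P common to all segments must satisfy P Σ Lᵢ/(AᵢEᵢ) = δ_free.
The series flexibility is Σ Lᵢ/(AᵢEᵢ) = 550/(160×119×10³) + 700/(725×140×10³) = 3.578×10⁻⁵ mm/N.
P = 0.8277 / 3.578×10⁻⁵ = 23130 N = 23.13 kN, tensile.
σ_{titanium alloy} = P / A = 23130 / 160 = 144.6 MPa.

σ ≈ 145 MPa (tensile)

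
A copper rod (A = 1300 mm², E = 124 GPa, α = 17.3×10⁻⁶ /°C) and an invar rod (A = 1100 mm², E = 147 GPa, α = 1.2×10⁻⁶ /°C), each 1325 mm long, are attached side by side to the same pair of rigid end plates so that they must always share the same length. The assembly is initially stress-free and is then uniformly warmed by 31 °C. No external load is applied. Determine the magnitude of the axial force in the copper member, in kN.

P ≈ 40.3 kN (compressive in the copper)

Equilibrium of a rigid end plate with no external load gives equal and opposite internal forces ±P in the two members. Since α_{copper} > α_{invar}, heating drives the copper into compression and the invar into tension.
Setting the final lengths equal and cancelling L: (α₁ − α₂)ΔT = P/(A₁E₁) + P/(A₂E₂).
|α₁ − α₂|·ΔT = 16.1×10⁻⁶ × 31 = 0.0004991.
1/(A₁E₁) + 1/(A₂E₂) = 1/(1300×124×10³) + 1/(1100×147×10³) = 1.239×10⁻⁸ N⁻¹.
So P = 0.0004991 / 1.239×10⁻⁸ = 40.29 kN.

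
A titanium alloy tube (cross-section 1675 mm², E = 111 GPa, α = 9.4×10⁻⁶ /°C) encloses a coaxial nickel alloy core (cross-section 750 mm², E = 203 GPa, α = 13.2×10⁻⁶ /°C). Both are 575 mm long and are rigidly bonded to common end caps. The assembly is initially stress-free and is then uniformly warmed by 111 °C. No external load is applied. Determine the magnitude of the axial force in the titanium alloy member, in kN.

The nickel alloy has the larger α, so on heating it would change length more than the titanium alloy if both were free. The rigid plates force a common final length, so the nickel alloy is put into compression and the titanium alloy into tension, with equal and opposite forces P (no external load).
Compatibility of the two members (thermal + elastic change equal): (α₁ − α₂)ΔT = P·[1/(A₁E₁) + 1/(A₂E₂)].
|α₁ − α₂|·ΔT = 3.8×10⁻⁶ × 111 = 0.0004218.
1/(A₁E₁) + 1/(A₂E₂) = 1/(1675×111×10³) + 1/(750×203×10³) = 1.195×10⁻⁸ N⁻¹.
So P = 0.0004218 / 1.195×10⁻⁸ = 35.31 kN.

P ≈ 35.3 kN (tensile in the titanium alloy)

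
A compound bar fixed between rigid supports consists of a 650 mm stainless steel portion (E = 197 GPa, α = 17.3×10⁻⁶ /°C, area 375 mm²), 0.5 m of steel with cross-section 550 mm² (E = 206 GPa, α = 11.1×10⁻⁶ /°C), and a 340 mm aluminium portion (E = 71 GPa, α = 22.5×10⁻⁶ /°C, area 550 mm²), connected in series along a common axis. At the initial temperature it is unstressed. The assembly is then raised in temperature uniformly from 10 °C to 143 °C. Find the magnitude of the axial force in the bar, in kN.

If the supports were absent, the total length change would be Σ αᵢΔT Lᵢ = 17.3×10⁻⁶×133×650 + 11.1×10⁻⁶×133×500 + 22.5×10⁻⁶×133×340 = 3.251 mm.
The rigid supports impose zero overall length change; the single axial force P common to all segments must satisfy P Σ Lᵢ/(AᵢEᵢ) = δ_free.
The series flexibility is Σ Lᵢ/(AᵢEᵢ) = 650/(375×197×10³) + 500/(550×206×10³) + 340/(550×71×10³) = 2.192×10⁻⁵ mm/N.
So P = 3.251 / 2.192×10⁻⁵ = 148.3 kN, compressive.

P ≈ 148 kN (compressive)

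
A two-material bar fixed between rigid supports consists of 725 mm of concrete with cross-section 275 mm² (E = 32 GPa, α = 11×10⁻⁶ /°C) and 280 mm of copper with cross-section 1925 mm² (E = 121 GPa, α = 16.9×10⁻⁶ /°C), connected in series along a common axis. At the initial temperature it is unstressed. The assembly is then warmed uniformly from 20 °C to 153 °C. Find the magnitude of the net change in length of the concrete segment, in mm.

|ΔL| ≈ 0.605 mm

If the supports were absent, the total length change would be Σ αᵢΔT Lᵢ = 11×10⁻⁶×133×725 + 16.9×10⁻⁶×133×280 = 1.69 mm.
The walls prevent any net length change, so an axial force P (same in every segment) develops. Compatibility: P · Σ Lᵢ/(AᵢEᵢ) = δ_free.
The series flexibility is Σ Lᵢ/(AᵢEᵢ) = 725/(275×32×10³) + 280/(1925×121×10³) = 8.359×10⁻⁵ mm/N.
P = 1.69 / 8.359×10⁻⁵ = 20220 N = 20.22 kN, compressive.
For the concrete segment, free thermal change = 11×10⁻⁶×133×725 = 1.061 mm and elastic change from P = 20220×725/(275×32×10³) = 1.666 mm; these oppose, so the net change is 0.605 mm (segment shortens).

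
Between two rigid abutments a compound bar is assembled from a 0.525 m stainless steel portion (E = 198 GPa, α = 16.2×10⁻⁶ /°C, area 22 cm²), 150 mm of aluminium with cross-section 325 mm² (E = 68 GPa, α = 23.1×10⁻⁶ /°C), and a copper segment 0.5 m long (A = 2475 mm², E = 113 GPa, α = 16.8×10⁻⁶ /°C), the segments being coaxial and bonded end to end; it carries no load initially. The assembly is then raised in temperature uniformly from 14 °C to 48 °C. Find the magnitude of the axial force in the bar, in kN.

With the walls removed the bar would change length by δ_free = Σ αᵢΔT Lᵢ = 16.2×10⁻⁶×34×525 + 23.1×10⁻⁶×34×150 + 16.8×10⁻⁶×34×500 = 0.6926 mm.
Since the ends are fixed, an axial force P builds up, equal in every segment, with P · Σ Lᵢ/(AᵢEᵢ) = δ_free.
The series flexibility is Σ Lᵢ/(AᵢEᵢ) = 525/(2200×198×10³) + 150/(325×68×10³) + 500/(2475×113×10³) = 9.78×10⁻⁶ mm/N.
P = 0.6926 / 9.78×10⁻⁶ = 70810 N = 70.81 kN, compressive.

P ≈ 70.8 kN (compressive)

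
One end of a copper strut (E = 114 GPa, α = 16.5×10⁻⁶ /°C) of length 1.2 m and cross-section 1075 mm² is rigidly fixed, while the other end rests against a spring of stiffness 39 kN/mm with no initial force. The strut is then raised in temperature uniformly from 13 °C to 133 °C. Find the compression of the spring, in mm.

δ ≈ 1.72 mm

The unrestrained thermal change is αΔT L = 16.5×10⁻⁶ × 120 × 1200 = 2.376 mm.
Let P be the compressive force at the spring. The strut shortens elastically by PL/(AE) and the spring compresses by P/k; together these equal δ_free.
So P = δ_free / [L/(AE) + 1/k] = 2.376 / [ 1200/(1075×114×10³) + 1/(39×10³) ].
P = 2.376 / 3.543×10⁻⁵ = 67060 N.
Spring compression = P/k = 67060/(39×10³) = 1.719 mm.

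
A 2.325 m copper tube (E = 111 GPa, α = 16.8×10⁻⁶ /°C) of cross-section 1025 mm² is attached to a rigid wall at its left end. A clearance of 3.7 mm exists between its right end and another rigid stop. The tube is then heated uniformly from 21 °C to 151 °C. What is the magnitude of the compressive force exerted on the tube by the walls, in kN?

Free thermal elongation = αΔT L = 16.8×10⁻⁶ × 130 × 2325 = 5.078 mm.
This exceeds the 3.7 mm gap, so the wall pushes back. The portion of expansion that must be recovered elastically is δ_free − gap = 5.078 − 3.7 = 1.378 mm.
So σ = E(δ_free − g)/L = 111×10³ × 1.378/2325 = 65.78 MPa.
Force on the wall = σA = 65.78 × 1025 mm² = 67.42 kN.

P ≈ 67.4 kN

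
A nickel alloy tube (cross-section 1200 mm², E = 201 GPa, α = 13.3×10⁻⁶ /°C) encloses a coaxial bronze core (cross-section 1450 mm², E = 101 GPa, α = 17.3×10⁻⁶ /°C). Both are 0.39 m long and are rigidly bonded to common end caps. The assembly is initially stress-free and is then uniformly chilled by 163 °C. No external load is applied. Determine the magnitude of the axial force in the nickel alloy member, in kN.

P ≈ 59.4 kN (compressive in the nickel alloy)

Both members must finish at the same length. With the larger α, the bronze tends to over-contract; the plates restrain it, putting the bronze in tension and the nickel alloy in compression. With no external load the two internal forces are equal and opposite, magnitude P.
Setting the final lengths equal and cancelling L: (α₁ − α₂)ΔT = P/(A₁E₁) + P/(A₂E₂).
|α₁ − α₂|·ΔT = 4×10⁻⁶ × 163 = 0.000652.
1/(A₁E₁) + 1/(A₂E₂) = 1/(1200×201×10³) + 1/(1450×101×10³) = 1.097×10⁻⁸ N⁻¹.
So P = 0.000652 / 1.097×10⁻⁸ = 59.41 kN.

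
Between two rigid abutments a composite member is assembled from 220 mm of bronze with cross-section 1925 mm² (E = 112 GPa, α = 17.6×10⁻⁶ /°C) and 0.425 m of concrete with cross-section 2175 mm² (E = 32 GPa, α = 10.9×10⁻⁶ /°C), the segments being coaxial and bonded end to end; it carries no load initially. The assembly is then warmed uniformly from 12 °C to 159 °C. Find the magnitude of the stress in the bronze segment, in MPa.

σ ≈ 91.1 MPa (compressive)

If the supports were absent, the total length change would be Σ αᵢΔT Lᵢ = 17.6×10⁻⁶×147×220 + 10.9×10⁻⁶×147×425 = 1.25 mm.
Since the ends are fixed, an axial force P builds up, equal in every segment, with P · Σ Lᵢ/(AᵢEᵢ) = δ_free.
Σ Lᵢ/(AᵢEᵢ) = 220/(1925×112×10³) + 425/(2175×32×10³) = 7.127×10⁻⁶ mm/N.
So P = 1.25 / 7.127×10⁻⁶ = 175.4 kN, compressive.
σ_{bronze} = P / A = 175400 / 1925 = 91.13 MPa.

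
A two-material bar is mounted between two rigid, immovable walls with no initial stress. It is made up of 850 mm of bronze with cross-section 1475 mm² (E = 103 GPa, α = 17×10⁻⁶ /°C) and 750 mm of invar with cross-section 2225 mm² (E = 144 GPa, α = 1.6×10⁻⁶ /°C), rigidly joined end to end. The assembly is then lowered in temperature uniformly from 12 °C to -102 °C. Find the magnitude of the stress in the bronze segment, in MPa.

With the walls removed the bar would change length by δ_free = Σ αᵢΔT Lᵢ = 17×10⁻⁶×114×850 + 1.6×10⁻⁶×114×750 = 1.784 mm.
The rigid supports impose zero overall length change; the single axial force P common to all segments must satisfy P Σ Lᵢ/(AᵢEᵢ) = δ_free.
Σ Lᵢ/(AᵢEᵢ) = 850/(1475×103×10³) + 750/(2225×144×10³) = 7.936×10⁻⁶ mm/N.
P = 1.784 / 7.936×10⁻⁶ = 224800 N = 224.8 kN, tensile.
σ_{bronze} = P / A = 224800 / 1475 = 152.4 MPa.

σ ≈ 152 MPa (tensile)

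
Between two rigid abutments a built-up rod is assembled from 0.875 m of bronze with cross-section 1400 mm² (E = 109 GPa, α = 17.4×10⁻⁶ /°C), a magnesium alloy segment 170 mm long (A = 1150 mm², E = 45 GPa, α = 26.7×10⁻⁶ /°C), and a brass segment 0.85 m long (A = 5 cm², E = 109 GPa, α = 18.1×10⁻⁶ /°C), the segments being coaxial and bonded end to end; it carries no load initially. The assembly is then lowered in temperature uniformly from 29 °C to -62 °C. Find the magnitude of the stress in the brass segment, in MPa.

σ ≈ 260 MPa (tensile)

With the walls removed the bar would change length by δ_free = Σ αᵢΔT Lᵢ = 17.4×10⁻⁶×91×875 + 26.7×10⁻⁶×91×170 + 18.1×10⁻⁶×91×850 = 3.199 mm.
The walls prevent any net length change, so an axial force P (same in every segment) develops. Compatibility: P · Σ Lᵢ/(AᵢEᵢ) = δ_free.
Σ Lᵢ/(AᵢEᵢ) = 875/(1400×109×10³) + 170/(1150×45×10³) + 850/(500×109×10³) = 2.462×10⁻⁵ mm/N.
So P = 3.199 / 2.462×10⁻⁵ = 129.9 kN, tensile.
σ_{brass} = P / A = 129900 / 500 = 259.9 MPa.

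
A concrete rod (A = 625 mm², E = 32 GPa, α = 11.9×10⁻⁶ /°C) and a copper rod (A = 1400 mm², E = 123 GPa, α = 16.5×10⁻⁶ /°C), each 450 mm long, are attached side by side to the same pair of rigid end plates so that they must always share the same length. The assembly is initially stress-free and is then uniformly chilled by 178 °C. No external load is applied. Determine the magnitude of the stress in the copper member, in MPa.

σ ≈ 10.5 MPa (tensile)

The copper has the larger α, so on cooling it would change length more than the concrete if both were free. The rigid plates force a common final length, so the copper is put into tension and the concrete into compression, with equal and opposite forces P (no external load).
Setting the final lengths equal and cancelling L: (α₁ − α₂)ΔT = P/(A₁E₁) + P/(A₂E₂).
|α₁ − α₂|·ΔT = 4.6×10⁻⁶ × 178 = 0.0008188.
1/(A₁E₁) + 1/(A₂E₂) = 1/(625×32×10³) + 1/(1400×123×10³) = 5.581×10⁻⁸ N⁻¹.
P = 0.0008188 / 5.581×10⁻⁸ = 14670 N = 14.67 kN.
σ_{copper} = P/A₂ = 14670/1400 = 10.48 MPa, tensile.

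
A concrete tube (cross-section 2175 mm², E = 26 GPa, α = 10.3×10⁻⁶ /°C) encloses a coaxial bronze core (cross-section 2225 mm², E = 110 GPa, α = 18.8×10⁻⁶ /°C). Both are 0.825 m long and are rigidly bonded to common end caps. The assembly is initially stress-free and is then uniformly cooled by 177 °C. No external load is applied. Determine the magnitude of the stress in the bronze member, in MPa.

The bronze has the larger α, so on cooling it would change length more than the concrete if both were free. The rigid plates force a common final length, so the bronze is put into tension and the concrete into compression, with equal and opposite forces P (no external load).
Equating the net (thermal + elastic) strains gives |α₁ − α₂|·ΔT = P·[1/(A₁E₁) + 1/(A₂E₂)].
|α₁ − α₂|·ΔT = 8.5×10⁻⁶ × 177 = 0.001504.
1/(A₁E₁) + 1/(A₂E₂) = 1/(2175×26×10³) + 1/(2225×110×10³) = 2.177×10⁻⁸ N⁻¹.
So P = 0.001504 / 2.177×10⁻⁸ = 69.11 kN.
σ_{bronze} = P/A₂ = 69110/2225 = 31.06 MPa, tensile.

σ ≈ 31.1 MPa (tensile)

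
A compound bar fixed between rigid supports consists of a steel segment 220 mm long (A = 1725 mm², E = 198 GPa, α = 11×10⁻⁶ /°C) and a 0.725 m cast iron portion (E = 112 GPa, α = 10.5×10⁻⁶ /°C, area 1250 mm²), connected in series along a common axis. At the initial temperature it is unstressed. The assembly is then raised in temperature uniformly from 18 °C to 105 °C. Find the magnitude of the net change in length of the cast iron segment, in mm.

With the walls removed the bar would change length by δ_free = Σ αᵢΔT Lᵢ = 11×10⁻⁶×87×220 + 10.5×10⁻⁶×87×725 = 0.8728 mm.
Since the ends are fixed, an axial force P builds up, equal in every segment, with P · Σ Lᵢ/(AᵢEᵢ) = δ_free.
The series flexibility is Σ Lᵢ/(AᵢEᵢ) = 220/(1725×198×10³) + 725/(1250×112×10³) = 5.823×10⁻⁶ mm/N.
Hence P = δ_free / Σ(L/AE) = 0.8728/5.823×10⁻⁶ = 149.9 kN (compressive).
For the cast iron segment, free thermal change = 10.5×10⁻⁶×87×725 = 0.6623 mm and elastic change from P = 149900×725/(1250×112×10³) = 0.7763 mm; these oppose, so the net change is 0.114 mm (segment shortens).

|ΔL| ≈ 0.114 mm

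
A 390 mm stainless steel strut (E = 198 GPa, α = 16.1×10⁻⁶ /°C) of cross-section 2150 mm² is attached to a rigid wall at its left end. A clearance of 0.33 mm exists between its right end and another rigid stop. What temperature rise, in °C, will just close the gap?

Contact occurs when the free expansion equals the gap: αΔT L = 0.33 mm.
So ΔT = g/(αL) = 0.33/(16.1×10⁻⁶ × 390) = 52.56 °C.

ΔT ≈ 52.6 °C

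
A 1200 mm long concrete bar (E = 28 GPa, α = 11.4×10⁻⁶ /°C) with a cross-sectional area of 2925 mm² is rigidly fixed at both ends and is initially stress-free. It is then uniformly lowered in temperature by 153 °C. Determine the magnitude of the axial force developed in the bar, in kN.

Full restraint means ε = 0, so the stress is σ = EαΔT = 28×10³ × 11.4×10⁻⁶ × 153 = 48.84 MPa.
P = AEαΔT = 2925 × 28×10³ × 11.4×10⁻⁶ × 153 = 142.8 kN (tensile).

P ≈ 143 kN (tensile)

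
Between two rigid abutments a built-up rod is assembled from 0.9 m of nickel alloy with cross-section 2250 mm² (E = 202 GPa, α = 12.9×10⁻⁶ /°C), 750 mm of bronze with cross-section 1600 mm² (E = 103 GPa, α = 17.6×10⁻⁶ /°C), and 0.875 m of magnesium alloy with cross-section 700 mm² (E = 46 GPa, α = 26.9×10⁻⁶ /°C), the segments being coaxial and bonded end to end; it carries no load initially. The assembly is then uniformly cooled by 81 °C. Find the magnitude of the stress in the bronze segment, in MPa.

Free thermal contraction of the whole bar: Σ αᵢΔT Lᵢ = 12.9×10⁻⁶×81×900 + 17.6×10⁻⁶×81×750 + 26.9×10⁻⁶×81×875 = 3.916 mm.
The walls prevent any net length change, so an axial force P (same in every segment) develops. Compatibility: P · Σ Lᵢ/(AᵢEᵢ) = δ_free.
Σ Lᵢ/(AᵢEᵢ) = 900/(2250×202×10³) + 750/(1600×103×10³) + 875/(700×46×10³) = 3.371×10⁻⁵ mm/N.
So P = 3.916 / 3.371×10⁻⁵ = 116.2 kN, tensile.
σ_{bronze} = P / A = 116200 / 1600 = 72.62 MPa.

σ ≈ 72.6 MPa (tensile)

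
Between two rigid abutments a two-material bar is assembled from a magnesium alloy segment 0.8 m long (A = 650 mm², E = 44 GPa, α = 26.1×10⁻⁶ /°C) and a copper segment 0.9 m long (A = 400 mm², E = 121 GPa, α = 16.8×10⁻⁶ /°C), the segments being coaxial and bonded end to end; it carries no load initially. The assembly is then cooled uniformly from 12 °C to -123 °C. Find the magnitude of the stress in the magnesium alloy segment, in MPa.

With the walls removed the bar would change length by δ_free = Σ αᵢΔT Lᵢ = 26.1×10⁻⁶×135×800 + 16.8×10⁻⁶×135×900 = 4.86 mm.
The walls prevent any net length change, so an axial force P (same in every segment) develops. Compatibility: P · Σ Lᵢ/(AᵢEᵢ) = δ_free.
Σ Lᵢ/(AᵢEᵢ) = 800/(650×44×10³) + 900/(400×121×10³) = 4.657×10⁻⁵ mm/N.
So P = 4.86 / 4.657×10⁻⁵ = 104.4 kN, tensile.
σ_{magnesium alloy} = P / A = 104400 / 650 = 160.6 MPa.

σ ≈ 161 MPa (tensile)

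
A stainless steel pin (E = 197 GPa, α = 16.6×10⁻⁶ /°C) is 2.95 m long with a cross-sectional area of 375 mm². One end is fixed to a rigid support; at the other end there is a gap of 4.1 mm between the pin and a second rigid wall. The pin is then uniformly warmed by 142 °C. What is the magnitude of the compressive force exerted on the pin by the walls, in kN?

P ≈ 71.5 kN

Free thermal elongation = αΔT L = 16.6×10⁻⁶ × 142 × 2950 = 6.954 mm.
The gap closes (δ_free > 4.1 mm) and the wall then resists a further 6.954 − 4.1 = 2.854 mm of expansion.
So σ = E(δ_free − g)/L = 197×10³ × 2.854/2950 = 190.6 MPa.
Force on the wall = σA = 190.6 × 375 mm² = 71.46 kN.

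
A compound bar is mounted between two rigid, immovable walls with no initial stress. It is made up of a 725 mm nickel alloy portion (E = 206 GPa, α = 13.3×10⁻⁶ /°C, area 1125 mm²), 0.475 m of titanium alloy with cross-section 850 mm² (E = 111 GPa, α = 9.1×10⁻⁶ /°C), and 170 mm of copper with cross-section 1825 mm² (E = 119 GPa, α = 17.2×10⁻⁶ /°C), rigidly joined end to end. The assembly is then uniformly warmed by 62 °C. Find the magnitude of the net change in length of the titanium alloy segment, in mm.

|ΔL| ≈ 0.321 mm

If the supports were absent, the total length change would be Σ αᵢΔT Lᵢ = 13.3×10⁻⁶×62×725 + 9.1×10⁻⁶×62×475 + 17.2×10⁻⁶×62×170 = 1.047 mm.
The rigid supports impose zero overall length change; the single axial force P common to all segments must satisfy P Σ Lᵢ/(AᵢEᵢ) = δ_free.
Σ Lᵢ/(AᵢEᵢ) = 725/(1125×206×10³) + 475/(850×111×10³) + 170/(1825×119×10³) = 8.946×10⁻⁶ mm/N.
Hence P = δ_free / Σ(L/AE) = 1.047/8.946×10⁻⁶ = 117.1 kN (compressive).
For the titanium alloy segment, free thermal change = 9.1×10⁻⁶×62×475 = 0.268 mm and elastic change from P = 117100×475/(850×111×10³) = 0.5893 mm; these oppose, so the net change is 0.321 mm (segment shortens).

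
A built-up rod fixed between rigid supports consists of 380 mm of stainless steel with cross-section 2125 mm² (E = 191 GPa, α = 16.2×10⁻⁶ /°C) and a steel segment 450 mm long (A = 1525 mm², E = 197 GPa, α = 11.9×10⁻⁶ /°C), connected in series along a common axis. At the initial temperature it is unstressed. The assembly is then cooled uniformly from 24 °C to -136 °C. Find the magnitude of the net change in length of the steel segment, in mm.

|ΔL| ≈ 0.277 mm

Free thermal contraction of the whole bar: Σ αᵢΔT Lᵢ = 16.2×10⁻⁶×160×380 + 11.9×10⁻⁶×160×450 = 1.842 mm.
The rigid supports impose zero overall length change; the single axial force P common to all segments must satisfy P Σ Lᵢ/(AᵢEᵢ) = δ_free.
The series flexibility is Σ Lᵢ/(AᵢEᵢ) = 380/(2125×191×10³) + 450/(1525×197×10³) = 2.434×10⁻⁶ mm/N.
So P = 1.842 / 2.434×10⁻⁶ = 756.6 kN, tensile.
For the steel segment, free thermal change = 11.9×10⁻⁶×160×450 = 0.8568 mm and elastic change from P = 756600×450/(1525×197×10³) = 1.133 mm; these oppose, so the net change is 0.277 mm (segment lengthens).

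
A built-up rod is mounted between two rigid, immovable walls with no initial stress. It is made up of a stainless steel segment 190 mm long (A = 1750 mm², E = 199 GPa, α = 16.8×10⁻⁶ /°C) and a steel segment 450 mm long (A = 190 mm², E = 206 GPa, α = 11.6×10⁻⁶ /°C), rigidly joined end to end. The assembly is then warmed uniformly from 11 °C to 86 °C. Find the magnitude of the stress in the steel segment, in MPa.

σ ≈ 276 MPa (compressive)

If the supports were absent, the total length change would be Σ αᵢΔT Lᵢ = 16.8×10⁻⁶×75×190 + 11.6×10⁻⁶×75×450 = 0.6309 mm.
The rigid supports impose zero overall length change; the single axial force P common to all segments must satisfy P Σ Lᵢ/(AᵢEᵢ) = δ_free.
The series flexibility is Σ Lᵢ/(AᵢEᵢ) = 190/(1750×199×10³) + 450/(190×206×10³) = 1.204×10⁻⁵ mm/N.
Hence P = δ_free / Σ(L/AE) = 0.6309/1.204×10⁻⁵ = 52.39 kN (compressive).
σ_{steel} = P / A = 52390 / 190 = 275.7 MPa.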